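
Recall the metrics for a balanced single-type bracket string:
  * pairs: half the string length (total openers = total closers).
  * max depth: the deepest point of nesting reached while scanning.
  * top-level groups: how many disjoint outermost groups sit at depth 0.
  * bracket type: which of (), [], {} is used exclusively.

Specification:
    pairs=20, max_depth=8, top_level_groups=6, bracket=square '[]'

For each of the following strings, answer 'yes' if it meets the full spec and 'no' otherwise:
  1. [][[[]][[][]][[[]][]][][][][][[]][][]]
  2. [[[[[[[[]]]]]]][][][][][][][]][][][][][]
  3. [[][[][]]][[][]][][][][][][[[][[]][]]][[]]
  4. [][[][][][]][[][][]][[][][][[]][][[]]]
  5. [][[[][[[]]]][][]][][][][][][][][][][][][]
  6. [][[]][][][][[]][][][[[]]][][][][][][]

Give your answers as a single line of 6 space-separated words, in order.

String 1 '[][[[]][[][]][[[]][]][][][][][[]][][]]': depth seq [1 0 1 2 3 2 1 2 3 2 3 2 1 2 3 4 3 2 3 2 1 2 1 2 1 2 1 2 1 2 3 2 1 2 1 2 1 0]
  -> pairs=19 depth=4 groups=2 -> no
String 2 '[[[[[[[[]]]]]]][][][][][][][]][][][][][]': depth seq [1 2 3 4 5 6 7 8 7 6 5 4 3 2 1 2 1 2 1 2 1 2 1 2 1 2 1 2 1 0 1 0 1 0 1 0 1 0 1 0]
  -> pairs=20 depth=8 groups=6 -> yes
String 3 '[[][[][]]][[][]][][][][][][[[][[]][]]][[]]': depth seq [1 2 1 2 3 2 3 2 1 0 1 2 1 2 1 0 1 0 1 0 1 0 1 0 1 0 1 2 3 2 3 4 3 2 3 2 1 0 1 2 1 0]
  -> pairs=21 depth=4 groups=9 -> no
String 4 '[][[][][][]][[][][]][[][][][[]][][[]]]': depth seq [1 0 1 2 1 2 1 2 1 2 1 0 1 2 1 2 1 2 1 0 1 2 1 2 1 2 1 2 3 2 1 2 1 2 3 2 1 0]
  -> pairs=19 depth=3 groups=4 -> no
String 5 '[][[[][[[]]]][][]][][][][][][][][][][][][]': depth seq [1 0 1 2 3 2 3 4 5 4 3 2 1 2 1 2 1 0 1 0 1 0 1 0 1 0 1 0 1 0 1 0 1 0 1 0 1 0 1 0 1 0]
  -> pairs=21 depth=5 groups=14 -> no
String 6 '[][[]][][][][[]][][][[[]]][][][][][][]': depth seq [1 0 1 2 1 0 1 0 1 0 1 0 1 2 1 0 1 0 1 0 1 2 3 2 1 0 1 0 1 0 1 0 1 0 1 0 1 0]
  -> pairs=19 depth=3 groups=15 -> no

Answer: no yes no no no no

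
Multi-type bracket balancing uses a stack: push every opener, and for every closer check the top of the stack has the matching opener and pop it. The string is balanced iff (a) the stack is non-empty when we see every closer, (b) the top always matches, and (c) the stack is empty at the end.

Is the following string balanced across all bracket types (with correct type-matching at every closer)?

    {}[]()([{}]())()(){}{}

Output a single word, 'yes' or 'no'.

Answer: yes

Derivation:
pos 0: push '{'; stack = {
pos 1: '}' matches '{'; pop; stack = (empty)
pos 2: push '['; stack = [
pos 3: ']' matches '['; pop; stack = (empty)
pos 4: push '('; stack = (
pos 5: ')' matches '('; pop; stack = (empty)
pos 6: push '('; stack = (
pos 7: push '['; stack = ([
pos 8: push '{'; stack = ([{
pos 9: '}' matches '{'; pop; stack = ([
pos 10: ']' matches '['; pop; stack = (
pos 11: push '('; stack = ((
pos 12: ')' matches '('; pop; stack = (
pos 13: ')' matches '('; pop; stack = (empty)
pos 14: push '('; stack = (
pos 15: ')' matches '('; pop; stack = (empty)
pos 16: push '('; stack = (
pos 17: ')' matches '('; pop; stack = (empty)
pos 18: push '{'; stack = {
pos 19: '}' matches '{'; pop; stack = (empty)
pos 20: push '{'; stack = {
pos 21: '}' matches '{'; pop; stack = (empty)
end: stack empty → VALID
Verdict: properly nested → yes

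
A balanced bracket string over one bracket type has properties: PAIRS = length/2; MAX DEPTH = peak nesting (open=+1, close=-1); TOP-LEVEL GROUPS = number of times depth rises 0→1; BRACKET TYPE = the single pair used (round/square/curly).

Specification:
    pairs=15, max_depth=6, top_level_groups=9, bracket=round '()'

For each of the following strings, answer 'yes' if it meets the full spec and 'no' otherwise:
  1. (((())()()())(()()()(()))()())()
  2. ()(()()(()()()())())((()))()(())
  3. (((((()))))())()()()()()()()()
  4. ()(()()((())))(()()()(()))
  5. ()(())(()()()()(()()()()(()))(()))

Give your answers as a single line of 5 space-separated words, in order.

String 1 '(((())()()())(()()()(()))()())()': depth seq [1 2 3 4 3 2 3 2 3 2 3 2 1 2 3 2 3 2 3 2 3 4 3 2 1 2 1 2 1 0 1 0]
  -> pairs=16 depth=4 groups=2 -> no
String 2 '()(()()(()()()())())((()))()(())': depth seq [1 0 1 2 1 2 1 2 3 2 3 2 3 2 3 2 1 2 1 0 1 2 3 2 1 0 1 0 1 2 1 0]
  -> pairs=16 depth=3 groups=5 -> no
String 3 '(((((()))))())()()()()()()()()': depth seq [1 2 3 4 5 6 5 4 3 2 1 2 1 0 1 0 1 0 1 0 1 0 1 0 1 0 1 0 1 0]
  -> pairs=15 depth=6 groups=9 -> yes
String 4 '()(()()((())))(()()()(()))': depth seq [1 0 1 2 1 2 1 2 3 4 3 2 1 0 1 2 1 2 1 2 1 2 3 2 1 0]
  -> pairs=13 depth=4 groups=3 -> no
String 5 '()(())(()()()()(()()()()(()))(()))': depth seq [1 0 1 2 1 0 1 2 1 2 1 2 1 2 1 2 3 2 3 2 3 2 3 2 3 4 3 2 1 2 3 2 1 0]
  -> pairs=17 depth=4 groups=3 -> no

Answer: no no yes no no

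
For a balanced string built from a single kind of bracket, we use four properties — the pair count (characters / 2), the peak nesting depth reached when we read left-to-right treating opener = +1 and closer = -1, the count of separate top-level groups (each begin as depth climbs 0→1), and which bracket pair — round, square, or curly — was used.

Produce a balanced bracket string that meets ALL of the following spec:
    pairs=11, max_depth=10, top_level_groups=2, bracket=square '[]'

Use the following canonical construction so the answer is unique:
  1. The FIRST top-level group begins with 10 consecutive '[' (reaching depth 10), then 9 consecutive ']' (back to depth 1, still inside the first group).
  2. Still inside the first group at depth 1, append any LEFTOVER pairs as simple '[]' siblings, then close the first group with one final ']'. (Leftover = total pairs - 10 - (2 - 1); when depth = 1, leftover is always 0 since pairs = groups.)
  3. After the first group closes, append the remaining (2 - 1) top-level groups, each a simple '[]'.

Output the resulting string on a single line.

Spec: pairs=11 depth=10 groups=2
Leftover pairs = 11 - 10 - (2-1) = 0
First group: deep chain of depth 10 + 0 sibling pairs
Remaining 1 groups: simple '[]' each

Answer: [[[[[[[[[[]]]]]]]]]][]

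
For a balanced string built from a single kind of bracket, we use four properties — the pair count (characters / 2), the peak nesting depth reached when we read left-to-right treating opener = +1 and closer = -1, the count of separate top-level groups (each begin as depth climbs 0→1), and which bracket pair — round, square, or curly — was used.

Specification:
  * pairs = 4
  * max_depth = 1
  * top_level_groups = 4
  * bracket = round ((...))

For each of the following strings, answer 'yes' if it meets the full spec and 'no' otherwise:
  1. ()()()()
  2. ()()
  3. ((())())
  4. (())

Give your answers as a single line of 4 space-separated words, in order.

String 1 '()()()()': depth seq [1 0 1 0 1 0 1 0]
  -> pairs=4 depth=1 groups=4 -> yes
String 2 '()()': depth seq [1 0 1 0]
  -> pairs=2 depth=1 groups=2 -> no
String 3 '((())())': depth seq [1 2 3 2 1 2 1 0]
  -> pairs=4 depth=3 groups=1 -> no
String 4 '(())': depth seq [1 2 1 0]
  -> pairs=2 depth=2 groups=1 -> no

Answer: yes no no no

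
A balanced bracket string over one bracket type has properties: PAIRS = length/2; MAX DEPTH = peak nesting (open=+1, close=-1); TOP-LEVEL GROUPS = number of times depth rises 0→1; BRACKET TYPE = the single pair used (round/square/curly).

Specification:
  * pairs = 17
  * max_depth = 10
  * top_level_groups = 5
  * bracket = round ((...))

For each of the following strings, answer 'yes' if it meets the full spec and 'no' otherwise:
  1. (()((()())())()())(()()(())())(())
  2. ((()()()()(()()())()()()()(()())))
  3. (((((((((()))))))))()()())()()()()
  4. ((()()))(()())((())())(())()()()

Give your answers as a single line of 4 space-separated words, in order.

Answer: no no yes no

Derivation:
String 1 '(()((()())())()())(()()(())())(())': depth seq [1 2 1 2 3 4 3 4 3 2 3 2 1 2 1 2 1 0 1 2 1 2 1 2 3 2 1 2 1 0 1 2 1 0]
  -> pairs=17 depth=4 groups=3 -> no
String 2 '((()()()()(()()())()()()()(()())))': depth seq [1 2 3 2 3 2 3 2 3 2 3 4 3 4 3 4 3 2 3 2 3 2 3 2 3 2 3 4 3 4 3 2 1 0]
  -> pairs=17 depth=4 groups=1 -> no
String 3 '(((((((((()))))))))()()())()()()()': depth seq [1 2 3 4 5 6 7 8 9 10 9 8 7 6 5 4 3 2 1 2 1 2 1 2 1 0 1 0 1 0 1 0 1 0]
  -> pairs=17 depth=10 groups=5 -> yes
String 4 '((()()))(()())((())())(())()()()': depth seq [1 2 3 2 3 2 1 0 1 2 1 2 1 0 1 2 3 2 1 2 1 0 1 2 1 0 1 0 1 0 1 0]
  -> pairs=16 depth=3 groups=7 -> no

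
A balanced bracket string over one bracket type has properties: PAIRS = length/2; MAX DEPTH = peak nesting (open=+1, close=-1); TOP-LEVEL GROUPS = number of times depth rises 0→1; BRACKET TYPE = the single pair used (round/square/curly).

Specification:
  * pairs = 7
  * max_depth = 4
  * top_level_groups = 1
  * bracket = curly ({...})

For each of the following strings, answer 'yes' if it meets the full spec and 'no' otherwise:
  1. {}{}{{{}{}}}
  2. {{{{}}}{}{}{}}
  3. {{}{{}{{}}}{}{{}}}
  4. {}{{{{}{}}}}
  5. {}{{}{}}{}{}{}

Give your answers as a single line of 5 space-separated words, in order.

Answer: no yes no no no

Derivation:
String 1 '{}{}{{{}{}}}': depth seq [1 0 1 0 1 2 3 2 3 2 1 0]
  -> pairs=6 depth=3 groups=3 -> no
String 2 '{{{{}}}{}{}{}}': depth seq [1 2 3 4 3 2 1 2 1 2 1 2 1 0]
  -> pairs=7 depth=4 groups=1 -> yes
String 3 '{{}{{}{{}}}{}{{}}}': depth seq [1 2 1 2 3 2 3 4 3 2 1 2 1 2 3 2 1 0]
  -> pairs=9 depth=4 groups=1 -> no
String 4 '{}{{{{}{}}}}': depth seq [1 0 1 2 3 4 3 4 3 2 1 0]
  -> pairs=6 depth=4 groups=2 -> no
String 5 '{}{{}{}}{}{}{}': depth seq [1 0 1 2 1 2 1 0 1 0 1 0 1 0]
  -> pairs=7 depth=2 groups=5 -> no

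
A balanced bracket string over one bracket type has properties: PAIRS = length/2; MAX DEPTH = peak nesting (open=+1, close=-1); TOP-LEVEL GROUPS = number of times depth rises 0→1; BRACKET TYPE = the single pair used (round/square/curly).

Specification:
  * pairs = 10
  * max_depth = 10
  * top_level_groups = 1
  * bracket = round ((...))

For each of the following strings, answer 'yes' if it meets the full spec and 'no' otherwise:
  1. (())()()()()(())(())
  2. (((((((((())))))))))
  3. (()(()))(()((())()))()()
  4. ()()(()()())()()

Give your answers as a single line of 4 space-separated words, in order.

String 1 '(())()()()()(())(())': depth seq [1 2 1 0 1 0 1 0 1 0 1 0 1 2 1 0 1 2 1 0]
  -> pairs=10 depth=2 groups=7 -> no
String 2 '(((((((((())))))))))': depth seq [1 2 3 4 5 6 7 8 9 10 9 8 7 6 5 4 3 2 1 0]
  -> pairs=10 depth=10 groups=1 -> yes
String 3 '(()(()))(()((())()))()()': depth seq [1 2 1 2 3 2 1 0 1 2 1 2 3 4 3 2 3 2 1 0 1 0 1 0]
  -> pairs=12 depth=4 groups=4 -> no
String 4 '()()(()()())()()': depth seq [1 0 1 0 1 2 1 2 1 2 1 0 1 0 1 0]
  -> pairs=8 depth=2 groups=5 -> no

Answer: no yes no no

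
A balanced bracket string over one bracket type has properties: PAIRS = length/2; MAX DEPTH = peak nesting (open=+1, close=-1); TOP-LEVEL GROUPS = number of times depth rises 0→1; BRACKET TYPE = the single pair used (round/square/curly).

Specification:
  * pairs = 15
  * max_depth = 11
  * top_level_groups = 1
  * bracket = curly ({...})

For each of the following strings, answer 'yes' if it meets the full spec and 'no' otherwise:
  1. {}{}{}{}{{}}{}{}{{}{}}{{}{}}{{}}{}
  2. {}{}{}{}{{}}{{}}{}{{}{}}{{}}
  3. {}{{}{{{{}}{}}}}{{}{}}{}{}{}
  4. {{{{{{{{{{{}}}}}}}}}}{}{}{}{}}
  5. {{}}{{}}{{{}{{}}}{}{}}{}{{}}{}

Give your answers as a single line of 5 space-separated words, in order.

Answer: no no no yes no

Derivation:
String 1 '{}{}{}{}{{}}{}{}{{}{}}{{}{}}{{}}{}': depth seq [1 0 1 0 1 0 1 0 1 2 1 0 1 0 1 0 1 2 1 2 1 0 1 2 1 2 1 0 1 2 1 0 1 0]
  -> pairs=17 depth=2 groups=11 -> no
String 2 '{}{}{}{}{{}}{{}}{}{{}{}}{{}}': depth seq [1 0 1 0 1 0 1 0 1 2 1 0 1 2 1 0 1 0 1 2 1 2 1 0 1 2 1 0]
  -> pairs=14 depth=2 groups=9 -> no
String 3 '{}{{}{{{{}}{}}}}{{}{}}{}{}{}': depth seq [1 0 1 2 1 2 3 4 5 4 3 4 3 2 1 0 1 2 1 2 1 0 1 0 1 0 1 0]
  -> pairs=14 depth=5 groups=6 -> no
String 4 '{{{{{{{{{{{}}}}}}}}}}{}{}{}{}}': depth seq [1 2 3 4 5 6 7 8 9 10 11 10 9 8 7 6 5 4 3 2 1 2 1 2 1 2 1 2 1 0]
  -> pairs=15 depth=11 groups=1 -> yes
String 5 '{{}}{{}}{{{}{{}}}{}{}}{}{{}}{}': depth seq [1 2 1 0 1 2 1 0 1 2 3 2 3 4 3 2 1 2 1 2 1 0 1 0 1 2 1 0 1 0]
  -> pairs=15 depth=4 groups=6 -> no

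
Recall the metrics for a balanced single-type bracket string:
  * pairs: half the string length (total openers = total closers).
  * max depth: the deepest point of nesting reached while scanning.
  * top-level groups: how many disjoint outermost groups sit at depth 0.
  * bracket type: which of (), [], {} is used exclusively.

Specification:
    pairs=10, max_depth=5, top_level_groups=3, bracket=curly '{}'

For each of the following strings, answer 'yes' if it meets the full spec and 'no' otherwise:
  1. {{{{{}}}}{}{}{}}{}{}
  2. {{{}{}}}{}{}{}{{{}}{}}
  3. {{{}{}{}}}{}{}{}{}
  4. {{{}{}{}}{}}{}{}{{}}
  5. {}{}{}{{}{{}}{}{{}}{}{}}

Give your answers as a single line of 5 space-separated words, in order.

Answer: yes no no no no

Derivation:
String 1 '{{{{{}}}}{}{}{}}{}{}': depth seq [1 2 3 4 5 4 3 2 1 2 1 2 1 2 1 0 1 0 1 0]
  -> pairs=10 depth=5 groups=3 -> yes
String 2 '{{{}{}}}{}{}{}{{{}}{}}': depth seq [1 2 3 2 3 2 1 0 1 0 1 0 1 0 1 2 3 2 1 2 1 0]
  -> pairs=11 depth=3 groups=5 -> no
String 3 '{{{}{}{}}}{}{}{}{}': depth seq [1 2 3 2 3 2 3 2 1 0 1 0 1 0 1 0 1 0]
  -> pairs=9 depth=3 groups=5 -> no
String 4 '{{{}{}{}}{}}{}{}{{}}': depth seq [1 2 3 2 3 2 3 2 1 2 1 0 1 0 1 0 1 2 1 0]
  -> pairs=10 depth=3 groups=4 -> no
String 5 '{}{}{}{{}{{}}{}{{}}{}{}}': depth seq [1 0 1 0 1 0 1 2 1 2 3 2 1 2 1 2 3 2 1 2 1 2 1 0]
  -> pairs=12 depth=3 groups=4 -> no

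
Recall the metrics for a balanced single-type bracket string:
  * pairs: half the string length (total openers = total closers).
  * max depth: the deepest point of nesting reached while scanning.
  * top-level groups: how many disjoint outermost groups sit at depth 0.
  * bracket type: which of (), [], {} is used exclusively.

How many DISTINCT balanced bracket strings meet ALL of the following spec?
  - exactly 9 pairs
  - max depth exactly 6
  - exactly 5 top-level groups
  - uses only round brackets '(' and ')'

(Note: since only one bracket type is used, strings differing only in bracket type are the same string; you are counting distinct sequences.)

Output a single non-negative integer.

Spec: pairs=9 depth=6 groups=5
Count(depth <= 6) = 275
Count(depth <= 5) = 275
Count(depth == 6) = 275 - 275 = 0

Answer: 0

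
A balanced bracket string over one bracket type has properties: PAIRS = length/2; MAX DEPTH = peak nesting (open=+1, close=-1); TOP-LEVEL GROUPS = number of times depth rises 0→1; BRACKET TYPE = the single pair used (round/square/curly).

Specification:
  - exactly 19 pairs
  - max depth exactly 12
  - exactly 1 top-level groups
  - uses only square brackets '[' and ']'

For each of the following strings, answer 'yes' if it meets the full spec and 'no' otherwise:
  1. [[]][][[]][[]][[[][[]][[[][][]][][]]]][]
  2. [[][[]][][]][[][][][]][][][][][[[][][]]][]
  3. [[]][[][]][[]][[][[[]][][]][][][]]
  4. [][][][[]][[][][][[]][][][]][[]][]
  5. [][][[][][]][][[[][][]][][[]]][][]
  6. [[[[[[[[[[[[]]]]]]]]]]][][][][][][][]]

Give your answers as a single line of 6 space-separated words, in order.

String 1 '[[]][][[]][[]][[[][[]][[[][][]][][]]]][]': depth seq [1 2 1 0 1 0 1 2 1 0 1 2 1 0 1 2 3 2 3 4 3 2 3 4 5 4 5 4 5 4 3 4 3 4 3 2 1 0 1 0]
  -> pairs=20 depth=5 groups=6 -> no
String 2 '[[][[]][][]][[][][][]][][][][][[[][][]]][]': depth seq [1 2 1 2 3 2 1 2 1 2 1 0 1 2 1 2 1 2 1 2 1 0 1 0 1 0 1 0 1 0 1 2 3 2 3 2 3 2 1 0 1 0]
  -> pairs=21 depth=3 groups=8 -> no
String 3 '[[]][[][]][[]][[][[[]][][]][][][]]': depth seq [1 2 1 0 1 2 1 2 1 0 1 2 1 0 1 2 1 2 3 4 3 2 3 2 3 2 1 2 1 2 1 2 1 0]
  -> pairs=17 depth=4 groups=4 -> no
String 4 '[][][][[]][[][][][[]][][][]][[]][]': depth seq [1 0 1 0 1 0 1 2 1 0 1 2 1 2 1 2 1 2 3 2 1 2 1 2 1 2 1 0 1 2 1 0 1 0]
  -> pairs=17 depth=3 groups=7 -> no
String 5 '[][][[][][]][][[[][][]][][[]]][][]': depth seq [1 0 1 0 1 2 1 2 1 2 1 0 1 0 1 2 3 2 3 2 3 2 1 2 1 2 3 2 1 0 1 0 1 0]
  -> pairs=17 depth=3 groups=7 -> no
String 6 '[[[[[[[[[[[[]]]]]]]]]]][][][][][][][]]': depth seq [1 2 3 4 5 6 7 8 9 10 11 12 11 10 9 8 7 6 5 4 3 2 1 2 1 2 1 2 1 2 1 2 1 2 1 2 1 0]
  -> pairs=19 depth=12 groups=1 -> yes

Answer: no no no no no yes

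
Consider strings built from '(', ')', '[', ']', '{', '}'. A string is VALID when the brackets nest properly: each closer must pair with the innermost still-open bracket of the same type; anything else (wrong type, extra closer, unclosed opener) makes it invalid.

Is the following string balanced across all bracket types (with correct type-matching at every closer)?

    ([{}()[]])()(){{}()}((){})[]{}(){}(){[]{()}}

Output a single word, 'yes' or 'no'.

Answer: yes

Derivation:
pos 0: push '('; stack = (
pos 1: push '['; stack = ([
pos 2: push '{'; stack = ([{
pos 3: '}' matches '{'; pop; stack = ([
pos 4: push '('; stack = ([(
pos 5: ')' matches '('; pop; stack = ([
pos 6: push '['; stack = ([[
pos 7: ']' matches '['; pop; stack = ([
pos 8: ']' matches '['; pop; stack = (
pos 9: ')' matches '('; pop; stack = (empty)
pos 10: push '('; stack = (
pos 11: ')' matches '('; pop; stack = (empty)
pos 12: push '('; stack = (
pos 13: ')' matches '('; pop; stack = (empty)
pos 14: push '{'; stack = {
pos 15: push '{'; stack = {{
pos 16: '}' matches '{'; pop; stack = {
pos 17: push '('; stack = {(
pos 18: ')' matches '('; pop; stack = {
pos 19: '}' matches '{'; pop; stack = (empty)
pos 20: push '('; stack = (
pos 21: push '('; stack = ((
pos 22: ')' matches '('; pop; stack = (
pos 23: push '{'; stack = ({
pos 24: '}' matches '{'; pop; stack = (
pos 25: ')' matches '('; pop; stack = (empty)
pos 26: push '['; stack = [
pos 27: ']' matches '['; pop; stack = (empty)
pos 28: push '{'; stack = {
pos 29: '}' matches '{'; pop; stack = (empty)
pos 30: push '('; stack = (
pos 31: ')' matches '('; pop; stack = (empty)
pos 32: push '{'; stack = {
pos 33: '}' matches '{'; pop; stack = (empty)
pos 34: push '('; stack = (
pos 35: ')' matches '('; pop; stack = (empty)
pos 36: push '{'; stack = {
pos 37: push '['; stack = {[
pos 38: ']' matches '['; pop; stack = {
pos 39: push '{'; stack = {{
pos 40: push '('; stack = {{(
pos 41: ')' matches '('; pop; stack = {{
pos 42: '}' matches '{'; pop; stack = {
pos 43: '}' matches '{'; pop; stack = (empty)
end: stack empty → VALID
Verdict: properly nested → yes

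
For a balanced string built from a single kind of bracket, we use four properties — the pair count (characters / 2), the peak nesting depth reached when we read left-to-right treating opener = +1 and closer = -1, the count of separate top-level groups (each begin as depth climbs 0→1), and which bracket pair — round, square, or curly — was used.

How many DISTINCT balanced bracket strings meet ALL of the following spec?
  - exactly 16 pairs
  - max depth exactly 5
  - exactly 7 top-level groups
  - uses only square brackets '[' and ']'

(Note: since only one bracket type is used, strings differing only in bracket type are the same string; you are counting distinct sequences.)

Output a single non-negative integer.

Spec: pairs=16 depth=5 groups=7
Count(depth <= 5) = 524055
Count(depth <= 4) = 409535
Count(depth == 5) = 524055 - 409535 = 114520

Answer: 114520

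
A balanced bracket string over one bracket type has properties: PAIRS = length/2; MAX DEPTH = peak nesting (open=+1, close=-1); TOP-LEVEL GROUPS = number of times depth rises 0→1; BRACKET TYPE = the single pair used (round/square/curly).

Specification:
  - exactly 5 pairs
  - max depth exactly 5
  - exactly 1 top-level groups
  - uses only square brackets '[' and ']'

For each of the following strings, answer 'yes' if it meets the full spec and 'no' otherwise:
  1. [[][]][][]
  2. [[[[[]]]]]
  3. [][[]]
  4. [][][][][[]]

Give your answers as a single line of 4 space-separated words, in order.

Answer: no yes no no

Derivation:
String 1 '[[][]][][]': depth seq [1 2 1 2 1 0 1 0 1 0]
  -> pairs=5 depth=2 groups=3 -> no
String 2 '[[[[[]]]]]': depth seq [1 2 3 4 5 4 3 2 1 0]
  -> pairs=5 depth=5 groups=1 -> yes
String 3 '[][[]]': depth seq [1 0 1 2 1 0]
  -> pairs=3 depth=2 groups=2 -> no
String 4 '[][][][][[]]': depth seq [1 0 1 0 1 0 1 0 1 2 1 0]
  -> pairs=6 depth=2 groups=5 -> no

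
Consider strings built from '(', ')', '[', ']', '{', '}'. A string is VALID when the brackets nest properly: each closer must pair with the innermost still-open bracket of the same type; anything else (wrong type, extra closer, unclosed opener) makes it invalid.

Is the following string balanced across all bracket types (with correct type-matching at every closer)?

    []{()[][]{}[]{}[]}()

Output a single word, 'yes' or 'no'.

pos 0: push '['; stack = [
pos 1: ']' matches '['; pop; stack = (empty)
pos 2: push '{'; stack = {
pos 3: push '('; stack = {(
pos 4: ')' matches '('; pop; stack = {
pos 5: push '['; stack = {[
pos 6: ']' matches '['; pop; stack = {
pos 7: push '['; stack = {[
pos 8: ']' matches '['; pop; stack = {
pos 9: push '{'; stack = {{
pos 10: '}' matches '{'; pop; stack = {
pos 11: push '['; stack = {[
pos 12: ']' matches '['; pop; stack = {
pos 13: push '{'; stack = {{
pos 14: '}' matches '{'; pop; stack = {
pos 15: push '['; stack = {[
pos 16: ']' matches '['; pop; stack = {
pos 17: '}' matches '{'; pop; stack = (empty)
pos 18: push '('; stack = (
pos 19: ')' matches '('; pop; stack = (empty)
end: stack empty → VALID
Verdict: properly nested → yes

Answer: yes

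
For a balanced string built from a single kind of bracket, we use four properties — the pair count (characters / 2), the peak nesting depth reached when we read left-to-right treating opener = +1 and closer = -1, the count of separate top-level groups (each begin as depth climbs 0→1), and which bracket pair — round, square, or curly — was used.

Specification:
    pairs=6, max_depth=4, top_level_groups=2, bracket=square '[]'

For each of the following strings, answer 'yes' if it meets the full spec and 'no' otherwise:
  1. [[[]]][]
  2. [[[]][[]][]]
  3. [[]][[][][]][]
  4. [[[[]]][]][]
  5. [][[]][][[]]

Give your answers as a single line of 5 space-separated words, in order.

String 1 '[[[]]][]': depth seq [1 2 3 2 1 0 1 0]
  -> pairs=4 depth=3 groups=2 -> no
String 2 '[[[]][[]][]]': depth seq [1 2 3 2 1 2 3 2 1 2 1 0]
  -> pairs=6 depth=3 groups=1 -> no
String 3 '[[]][[][][]][]': depth seq [1 2 1 0 1 2 1 2 1 2 1 0 1 0]
  -> pairs=7 depth=2 groups=3 -> no
String 4 '[[[[]]][]][]': depth seq [1 2 3 4 3 2 1 2 1 0 1 0]
  -> pairs=6 depth=4 groups=2 -> yes
String 5 '[][[]][][[]]': depth seq [1 0 1 2 1 0 1 0 1 2 1 0]
  -> pairs=6 depth=2 groups=4 -> no

Answer: no no no yes no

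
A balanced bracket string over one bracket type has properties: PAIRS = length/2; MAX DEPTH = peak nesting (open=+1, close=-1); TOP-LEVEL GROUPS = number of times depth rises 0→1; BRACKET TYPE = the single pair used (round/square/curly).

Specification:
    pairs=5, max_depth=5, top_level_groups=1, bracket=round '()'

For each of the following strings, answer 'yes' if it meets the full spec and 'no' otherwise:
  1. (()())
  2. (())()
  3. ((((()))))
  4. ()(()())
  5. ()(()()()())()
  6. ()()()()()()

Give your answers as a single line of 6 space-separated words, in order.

String 1 '(()())': depth seq [1 2 1 2 1 0]
  -> pairs=3 depth=2 groups=1 -> no
String 2 '(())()': depth seq [1 2 1 0 1 0]
  -> pairs=3 depth=2 groups=2 -> no
String 3 '((((()))))': depth seq [1 2 3 4 5 4 3 2 1 0]
  -> pairs=5 depth=5 groups=1 -> yes
String 4 '()(()())': depth seq [1 0 1 2 1 2 1 0]
  -> pairs=4 depth=2 groups=2 -> no
String 5 '()(()()()())()': depth seq [1 0 1 2 1 2 1 2 1 2 1 0 1 0]
  -> pairs=7 depth=2 groups=3 -> no
String 6 '()()()()()()': depth seq [1 0 1 0 1 0 1 0 1 0 1 0]
  -> pairs=6 depth=1 groups=6 -> no

Answer: no no yes no no no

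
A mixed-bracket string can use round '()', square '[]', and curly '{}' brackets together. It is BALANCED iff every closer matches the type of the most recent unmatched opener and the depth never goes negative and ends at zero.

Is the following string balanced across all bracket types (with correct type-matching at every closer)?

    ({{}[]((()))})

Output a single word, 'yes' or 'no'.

pos 0: push '('; stack = (
pos 1: push '{'; stack = ({
pos 2: push '{'; stack = ({{
pos 3: '}' matches '{'; pop; stack = ({
pos 4: push '['; stack = ({[
pos 5: ']' matches '['; pop; stack = ({
pos 6: push '('; stack = ({(
pos 7: push '('; stack = ({((
pos 8: push '('; stack = ({(((
pos 9: ')' matches '('; pop; stack = ({((
pos 10: ')' matches '('; pop; stack = ({(
pos 11: ')' matches '('; pop; stack = ({
pos 12: '}' matches '{'; pop; stack = (
pos 13: ')' matches '('; pop; stack = (empty)
end: stack empty → VALID
Verdict: properly nested → yes

Answer: yes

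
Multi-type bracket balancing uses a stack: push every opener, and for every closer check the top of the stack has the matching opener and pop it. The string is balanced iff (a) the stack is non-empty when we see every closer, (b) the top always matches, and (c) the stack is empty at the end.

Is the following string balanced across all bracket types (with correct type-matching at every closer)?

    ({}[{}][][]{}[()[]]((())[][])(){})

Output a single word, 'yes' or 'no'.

pos 0: push '('; stack = (
pos 1: push '{'; stack = ({
pos 2: '}' matches '{'; pop; stack = (
pos 3: push '['; stack = ([
pos 4: push '{'; stack = ([{
pos 5: '}' matches '{'; pop; stack = ([
pos 6: ']' matches '['; pop; stack = (
pos 7: push '['; stack = ([
pos 8: ']' matches '['; pop; stack = (
pos 9: push '['; stack = ([
pos 10: ']' matches '['; pop; stack = (
pos 11: push '{'; stack = ({
pos 12: '}' matches '{'; pop; stack = (
pos 13: push '['; stack = ([
pos 14: push '('; stack = ([(
pos 15: ')' matches '('; pop; stack = ([
pos 16: push '['; stack = ([[
pos 17: ']' matches '['; pop; stack = ([
pos 18: ']' matches '['; pop; stack = (
pos 19: push '('; stack = ((
pos 20: push '('; stack = (((
pos 21: push '('; stack = ((((
pos 22: ')' matches '('; pop; stack = (((
pos 23: ')' matches '('; pop; stack = ((
pos 24: push '['; stack = (([
pos 25: ']' matches '['; pop; stack = ((
pos 26: push '['; stack = (([
pos 27: ']' matches '['; pop; stack = ((
pos 28: ')' matches '('; pop; stack = (
pos 29: push '('; stack = ((
pos 30: ')' matches '('; pop; stack = (
pos 31: push '{'; stack = ({
pos 32: '}' matches '{'; pop; stack = (
pos 33: ')' matches '('; pop; stack = (empty)
end: stack empty → VALID
Verdict: properly nested → yes

Answer: yes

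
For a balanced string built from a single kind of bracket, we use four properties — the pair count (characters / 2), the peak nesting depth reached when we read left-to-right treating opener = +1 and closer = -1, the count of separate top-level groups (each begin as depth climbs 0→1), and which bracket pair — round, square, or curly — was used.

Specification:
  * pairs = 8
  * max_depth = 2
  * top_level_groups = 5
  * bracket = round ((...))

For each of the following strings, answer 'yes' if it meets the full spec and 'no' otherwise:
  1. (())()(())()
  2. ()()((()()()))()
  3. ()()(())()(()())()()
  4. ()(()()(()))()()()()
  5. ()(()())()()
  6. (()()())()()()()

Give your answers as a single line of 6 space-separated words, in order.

String 1 '(())()(())()': depth seq [1 2 1 0 1 0 1 2 1 0 1 0]
  -> pairs=6 depth=2 groups=4 -> no
String 2 '()()((()()()))()': depth seq [1 0 1 0 1 2 3 2 3 2 3 2 1 0 1 0]
  -> pairs=8 depth=3 groups=4 -> no
String 3 '()()(())()(()())()()': depth seq [1 0 1 0 1 2 1 0 1 0 1 2 1 2 1 0 1 0 1 0]
  -> pairs=10 depth=2 groups=7 -> no
String 4 '()(()()(()))()()()()': depth seq [1 0 1 2 1 2 1 2 3 2 1 0 1 0 1 0 1 0 1 0]
  -> pairs=10 depth=3 groups=6 -> no
String 5 '()(()())()()': depth seq [1 0 1 2 1 2 1 0 1 0 1 0]
  -> pairs=6 depth=2 groups=4 -> no
String 6 '(()()())()()()()': depth seq [1 2 1 2 1 2 1 0 1 0 1 0 1 0 1 0]
  -> pairs=8 depth=2 groups=5 -> yes

Answer: no no no no no yes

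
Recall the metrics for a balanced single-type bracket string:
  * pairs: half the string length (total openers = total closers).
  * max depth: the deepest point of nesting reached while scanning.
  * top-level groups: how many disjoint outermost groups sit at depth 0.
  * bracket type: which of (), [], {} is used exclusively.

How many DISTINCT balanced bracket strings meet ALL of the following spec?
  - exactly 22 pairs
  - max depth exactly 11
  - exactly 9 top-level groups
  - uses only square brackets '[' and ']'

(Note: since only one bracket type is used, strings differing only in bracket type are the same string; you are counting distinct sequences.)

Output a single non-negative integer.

Spec: pairs=22 depth=11 groups=9
Count(depth <= 11) = 379625274
Count(depth <= 10) = 379585656
Count(depth == 11) = 379625274 - 379585656 = 39618

Answer: 39618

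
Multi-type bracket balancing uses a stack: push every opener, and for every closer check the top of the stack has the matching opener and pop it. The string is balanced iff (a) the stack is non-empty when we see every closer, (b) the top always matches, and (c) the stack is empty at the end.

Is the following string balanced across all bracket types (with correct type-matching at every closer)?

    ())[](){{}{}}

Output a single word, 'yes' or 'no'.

pos 0: push '('; stack = (
pos 1: ')' matches '('; pop; stack = (empty)
pos 2: saw closer ')' but stack is empty → INVALID
Verdict: unmatched closer ')' at position 2 → no

Answer: no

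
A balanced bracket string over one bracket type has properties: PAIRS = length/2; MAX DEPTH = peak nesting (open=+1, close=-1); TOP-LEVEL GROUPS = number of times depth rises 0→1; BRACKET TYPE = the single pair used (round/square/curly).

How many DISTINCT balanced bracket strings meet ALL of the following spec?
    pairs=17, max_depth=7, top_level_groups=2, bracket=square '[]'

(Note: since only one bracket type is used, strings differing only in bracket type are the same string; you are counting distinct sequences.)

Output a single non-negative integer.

Spec: pairs=17 depth=7 groups=2
Count(depth <= 7) = 28625984
Count(depth <= 6) = 21335654
Count(depth == 7) = 28625984 - 21335654 = 7290330

Answer: 7290330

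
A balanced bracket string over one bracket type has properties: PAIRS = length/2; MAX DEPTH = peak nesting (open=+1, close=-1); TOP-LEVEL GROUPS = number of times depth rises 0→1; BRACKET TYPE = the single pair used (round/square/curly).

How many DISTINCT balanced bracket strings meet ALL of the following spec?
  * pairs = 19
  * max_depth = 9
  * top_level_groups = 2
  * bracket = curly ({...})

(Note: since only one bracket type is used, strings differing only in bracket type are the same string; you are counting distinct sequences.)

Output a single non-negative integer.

Answer: 37100770

Derivation:
Spec: pairs=19 depth=9 groups=2
Count(depth <= 9) = 454218820
Count(depth <= 8) = 417118050
Count(depth == 9) = 454218820 - 417118050 = 37100770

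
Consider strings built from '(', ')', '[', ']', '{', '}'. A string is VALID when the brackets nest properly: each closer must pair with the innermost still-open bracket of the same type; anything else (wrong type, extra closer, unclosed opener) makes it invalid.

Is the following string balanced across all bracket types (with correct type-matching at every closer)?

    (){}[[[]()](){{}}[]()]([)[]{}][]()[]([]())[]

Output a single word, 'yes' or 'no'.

Answer: no

Derivation:
pos 0: push '('; stack = (
pos 1: ')' matches '('; pop; stack = (empty)
pos 2: push '{'; stack = {
pos 3: '}' matches '{'; pop; stack = (empty)
pos 4: push '['; stack = [
pos 5: push '['; stack = [[
pos 6: push '['; stack = [[[
pos 7: ']' matches '['; pop; stack = [[
pos 8: push '('; stack = [[(
pos 9: ')' matches '('; pop; stack = [[
pos 10: ']' matches '['; pop; stack = [
pos 11: push '('; stack = [(
pos 12: ')' matches '('; pop; stack = [
pos 13: push '{'; stack = [{
pos 14: push '{'; stack = [{{
pos 15: '}' matches '{'; pop; stack = [{
pos 16: '}' matches '{'; pop; stack = [
pos 17: push '['; stack = [[
pos 18: ']' matches '['; pop; stack = [
pos 19: push '('; stack = [(
pos 20: ')' matches '('; pop; stack = [
pos 21: ']' matches '['; pop; stack = (empty)
pos 22: push '('; stack = (
pos 23: push '['; stack = ([
pos 24: saw closer ')' but top of stack is '[' (expected ']') → INVALID
Verdict: type mismatch at position 24: ')' closes '[' → no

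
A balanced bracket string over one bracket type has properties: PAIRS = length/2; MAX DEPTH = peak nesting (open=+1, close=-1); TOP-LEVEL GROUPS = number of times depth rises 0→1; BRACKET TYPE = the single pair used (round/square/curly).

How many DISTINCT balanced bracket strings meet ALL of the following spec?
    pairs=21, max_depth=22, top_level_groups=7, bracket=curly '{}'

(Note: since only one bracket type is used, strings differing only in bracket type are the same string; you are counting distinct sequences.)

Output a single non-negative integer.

Spec: pairs=21 depth=22 groups=7
Count(depth <= 22) = 463991880
Count(depth <= 21) = 463991880
Count(depth == 22) = 463991880 - 463991880 = 0

Answer: 0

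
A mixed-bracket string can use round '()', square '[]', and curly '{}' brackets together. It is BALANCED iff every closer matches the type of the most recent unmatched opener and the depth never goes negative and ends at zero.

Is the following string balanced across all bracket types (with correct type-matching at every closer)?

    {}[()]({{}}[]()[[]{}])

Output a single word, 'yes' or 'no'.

Answer: yes

Derivation:
pos 0: push '{'; stack = {
pos 1: '}' matches '{'; pop; stack = (empty)
pos 2: push '['; stack = [
pos 3: push '('; stack = [(
pos 4: ')' matches '('; pop; stack = [
pos 5: ']' matches '['; pop; stack = (empty)
pos 6: push '('; stack = (
pos 7: push '{'; stack = ({
pos 8: push '{'; stack = ({{
pos 9: '}' matches '{'; pop; stack = ({
pos 10: '}' matches '{'; pop; stack = (
pos 11: push '['; stack = ([
pos 12: ']' matches '['; pop; stack = (
pos 13: push '('; stack = ((
pos 14: ')' matches '('; pop; stack = (
pos 15: push '['; stack = ([
pos 16: push '['; stack = ([[
pos 17: ']' matches '['; pop; stack = ([
pos 18: push '{'; stack = ([{
pos 19: '}' matches '{'; pop; stack = ([
pos 20: ']' matches '['; pop; stack = (
pos 21: ')' matches '('; pop; stack = (empty)
end: stack empty → VALID
Verdict: properly nested → yes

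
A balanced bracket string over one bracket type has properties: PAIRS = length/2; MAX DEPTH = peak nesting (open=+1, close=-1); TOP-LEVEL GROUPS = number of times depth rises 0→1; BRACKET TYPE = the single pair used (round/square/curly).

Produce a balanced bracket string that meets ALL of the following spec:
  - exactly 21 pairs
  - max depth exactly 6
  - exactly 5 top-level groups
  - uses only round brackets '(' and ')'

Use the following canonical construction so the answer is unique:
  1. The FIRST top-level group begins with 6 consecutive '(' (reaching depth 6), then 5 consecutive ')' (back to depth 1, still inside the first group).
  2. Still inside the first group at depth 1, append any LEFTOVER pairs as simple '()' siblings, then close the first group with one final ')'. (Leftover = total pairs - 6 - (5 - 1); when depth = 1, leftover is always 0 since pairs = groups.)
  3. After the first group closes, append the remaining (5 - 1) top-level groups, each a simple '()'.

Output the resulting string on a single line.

Spec: pairs=21 depth=6 groups=5
Leftover pairs = 21 - 6 - (5-1) = 11
First group: deep chain of depth 6 + 11 sibling pairs
Remaining 4 groups: simple '()' each

Answer: (((((()))))()()()()()()()()()()())()()()()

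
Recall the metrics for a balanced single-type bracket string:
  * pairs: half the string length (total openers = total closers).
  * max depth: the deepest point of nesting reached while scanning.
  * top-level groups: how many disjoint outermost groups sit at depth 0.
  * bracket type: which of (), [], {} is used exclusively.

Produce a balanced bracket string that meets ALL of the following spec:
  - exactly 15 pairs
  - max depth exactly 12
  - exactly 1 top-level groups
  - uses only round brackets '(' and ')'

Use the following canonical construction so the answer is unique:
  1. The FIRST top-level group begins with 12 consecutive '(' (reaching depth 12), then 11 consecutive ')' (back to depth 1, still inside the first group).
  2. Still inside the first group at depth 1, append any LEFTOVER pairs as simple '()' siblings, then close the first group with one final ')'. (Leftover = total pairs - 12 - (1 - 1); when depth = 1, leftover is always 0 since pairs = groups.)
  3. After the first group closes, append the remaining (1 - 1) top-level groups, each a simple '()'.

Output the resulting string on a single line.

Answer: (((((((((((()))))))))))()()())

Derivation:
Spec: pairs=15 depth=12 groups=1
Leftover pairs = 15 - 12 - (1-1) = 3
First group: deep chain of depth 12 + 3 sibling pairs
Remaining 0 groups: simple '()' each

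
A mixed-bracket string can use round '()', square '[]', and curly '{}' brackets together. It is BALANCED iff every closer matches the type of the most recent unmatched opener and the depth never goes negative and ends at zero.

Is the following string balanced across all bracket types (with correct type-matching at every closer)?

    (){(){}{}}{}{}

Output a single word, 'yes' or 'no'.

Answer: yes

Derivation:
pos 0: push '('; stack = (
pos 1: ')' matches '('; pop; stack = (empty)
pos 2: push '{'; stack = {
pos 3: push '('; stack = {(
pos 4: ')' matches '('; pop; stack = {
pos 5: push '{'; stack = {{
pos 6: '}' matches '{'; pop; stack = {
pos 7: push '{'; stack = {{
pos 8: '}' matches '{'; pop; stack = {
pos 9: '}' matches '{'; pop; stack = (empty)
pos 10: push '{'; stack = {
pos 11: '}' matches '{'; pop; stack = (empty)
pos 12: push '{'; stack = {
pos 13: '}' matches '{'; pop; stack = (empty)
end: stack empty → VALID
Verdict: properly nested → yes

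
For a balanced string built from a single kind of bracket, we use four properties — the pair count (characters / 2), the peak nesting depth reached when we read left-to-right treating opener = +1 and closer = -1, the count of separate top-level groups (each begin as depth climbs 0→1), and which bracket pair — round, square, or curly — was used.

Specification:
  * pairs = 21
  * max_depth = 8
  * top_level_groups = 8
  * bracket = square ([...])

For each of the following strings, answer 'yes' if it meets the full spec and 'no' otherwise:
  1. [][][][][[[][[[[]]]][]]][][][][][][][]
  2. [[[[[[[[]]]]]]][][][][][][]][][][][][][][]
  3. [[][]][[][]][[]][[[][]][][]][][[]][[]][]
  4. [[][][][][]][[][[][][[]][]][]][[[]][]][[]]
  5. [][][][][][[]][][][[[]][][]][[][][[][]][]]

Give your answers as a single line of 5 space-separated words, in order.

String 1 '[][][][][[[][[[[]]]][]]][][][][][][][]': depth seq [1 0 1 0 1 0 1 0 1 2 3 2 3 4 5 6 5 4 3 2 3 2 1 0 1 0 1 0 1 0 1 0 1 0 1 0 1 0]
  -> pairs=19 depth=6 groups=12 -> no
String 2 '[[[[[[[[]]]]]]][][][][][][]][][][][][][][]': depth seq [1 2 3 4 5 6 7 8 7 6 5 4 3 2 1 2 1 2 1 2 1 2 1 2 1 2 1 0 1 0 1 0 1 0 1 0 1 0 1 0 1 0]
  -> pairs=21 depth=8 groups=8 -> yes
String 3 '[[][]][[][]][[]][[[][]][][]][][[]][[]][]': depth seq [1 2 1 2 1 0 1 2 1 2 1 0 1 2 1 0 1 2 3 2 3 2 1 2 1 2 1 0 1 0 1 2 1 0 1 2 1 0 1 0]
  -> pairs=20 depth=3 groups=8 -> no
String 4 '[[][][][][]][[][[][][[]][]][]][[[]][]][[]]': depth seq [1 2 1 2 1 2 1 2 1 2 1 0 1 2 1 2 3 2 3 2 3 4 3 2 3 2 1 2 1 0 1 2 3 2 1 2 1 0 1 2 1 0]
  -> pairs=21 depth=4 groups=4 -> no
String 5 '[][][][][][[]][][][[[]][][]][[][][[][]][]]': depth seq [1 0 1 0 1 0 1 0 1 0 1 2 1 0 1 0 1 0 1 2 3 2 1 2 1 2 1 0 1 2 1 2 1 2 3 2 3 2 1 2 1 0]
  -> pairs=21 depth=3 groups=10 -> no

Answer: no yes no no no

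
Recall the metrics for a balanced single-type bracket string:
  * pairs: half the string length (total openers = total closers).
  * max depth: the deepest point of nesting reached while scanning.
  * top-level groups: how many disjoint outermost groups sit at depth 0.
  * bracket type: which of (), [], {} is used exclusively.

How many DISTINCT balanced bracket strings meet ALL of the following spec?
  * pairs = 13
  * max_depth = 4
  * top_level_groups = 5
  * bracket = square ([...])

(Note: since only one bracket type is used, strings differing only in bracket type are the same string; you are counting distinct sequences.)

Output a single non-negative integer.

Spec: pairs=13 depth=4 groups=5
Count(depth <= 4) = 34685
Count(depth <= 3) = 14920
Count(depth == 4) = 34685 - 14920 = 19765

Answer: 19765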